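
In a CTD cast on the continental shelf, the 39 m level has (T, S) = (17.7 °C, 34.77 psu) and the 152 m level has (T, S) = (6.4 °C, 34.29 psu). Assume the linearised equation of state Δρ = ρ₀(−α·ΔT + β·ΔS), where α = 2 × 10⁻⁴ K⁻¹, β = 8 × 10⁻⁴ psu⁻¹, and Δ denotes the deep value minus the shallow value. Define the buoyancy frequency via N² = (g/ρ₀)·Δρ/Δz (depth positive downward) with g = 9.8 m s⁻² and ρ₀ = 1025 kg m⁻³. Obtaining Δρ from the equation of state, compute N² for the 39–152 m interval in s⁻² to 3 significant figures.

1.63 × 10⁻⁴ s⁻²

ΔT = -11.3 K, ΔS = -0.48 psu (deep − shallow).
Δρ/ρ₀ = −αΔT + βΔS = 2.26 × 10⁻³ − 3.84 × 10⁻⁴ = 1.876 × 10⁻³, so Δρ ≈ 1.923 kg m⁻³.
N² = (g/ρ₀)·Δρ/Δz = g·(Δρ/ρ₀)/Δz = 9.8 × 1.876 × 10⁻³ / 113 = 1.6270 × 10⁻⁴ s⁻² ≈ 1.63 × 10⁻⁴ s⁻².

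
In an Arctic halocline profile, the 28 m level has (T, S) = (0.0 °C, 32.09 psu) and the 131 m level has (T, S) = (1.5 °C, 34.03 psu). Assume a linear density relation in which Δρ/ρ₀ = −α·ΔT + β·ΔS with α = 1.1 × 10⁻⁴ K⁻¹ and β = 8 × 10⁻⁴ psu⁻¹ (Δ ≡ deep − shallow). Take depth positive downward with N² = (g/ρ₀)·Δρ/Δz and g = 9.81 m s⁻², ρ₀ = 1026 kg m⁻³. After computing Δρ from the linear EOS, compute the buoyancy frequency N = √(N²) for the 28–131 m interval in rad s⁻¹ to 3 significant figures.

ΔT = +1.5 K, ΔS = +1.94 psu (deep − shallow).
Δρ/ρ₀ = −αΔT + βΔS = -1.65 × 10⁻⁴ + 1.552 × 10⁻³ = 1.387 × 10⁻³, so Δρ ≈ 1.423 kg m⁻³.
N² = (g/ρ₀)·Δρ/Δz = g·(Δρ/ρ₀)/Δz = 9.81 × 1.387 × 10⁻³ / 103 = 1.3210 × 10⁻⁴ s⁻².
N = √(1.3210 × 10⁻⁴) = 0.011493 rad s⁻¹ ≈ 0.0115 rad s⁻¹.

0.0115 rad s⁻¹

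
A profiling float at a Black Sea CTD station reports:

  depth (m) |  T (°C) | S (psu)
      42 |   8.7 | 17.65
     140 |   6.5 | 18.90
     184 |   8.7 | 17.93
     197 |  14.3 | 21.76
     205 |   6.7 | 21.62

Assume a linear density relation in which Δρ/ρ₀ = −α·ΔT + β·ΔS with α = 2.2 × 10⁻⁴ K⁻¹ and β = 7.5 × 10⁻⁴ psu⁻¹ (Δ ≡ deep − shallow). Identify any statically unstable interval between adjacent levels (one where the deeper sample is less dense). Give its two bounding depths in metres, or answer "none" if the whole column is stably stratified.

140–184 m

Evaluate Δρ/ρ₀ = −αΔT + βΔS across each adjacent pair:
  42–140 m: −αΔT+βΔS = −(2.2 × 10⁻⁴)(-2.2)+(7.5 × 10⁻⁴)(+1.25) = 1.4 × 10⁻³ → stable
  140–184 m: −αΔT+βΔS = −(2.2 × 10⁻⁴)(+2.2)+(7.5 × 10⁻⁴)(-0.97) = -1.2 × 10⁻³ → UNSTABLE
  184–197 m: −αΔT+βΔS = −(2.2 × 10⁻⁴)(+5.6)+(7.5 × 10⁻⁴)(+3.83) = 1.6 × 10⁻³ → stable
  197–205 m: −αΔT+βΔS = −(2.2 × 10⁻⁴)(-7.6)+(7.5 × 10⁻⁴)(-0.14) = 1.6 × 10⁻³ → stable
The 140–184 m interval has Δρ < 0: lighter water underlies denser water.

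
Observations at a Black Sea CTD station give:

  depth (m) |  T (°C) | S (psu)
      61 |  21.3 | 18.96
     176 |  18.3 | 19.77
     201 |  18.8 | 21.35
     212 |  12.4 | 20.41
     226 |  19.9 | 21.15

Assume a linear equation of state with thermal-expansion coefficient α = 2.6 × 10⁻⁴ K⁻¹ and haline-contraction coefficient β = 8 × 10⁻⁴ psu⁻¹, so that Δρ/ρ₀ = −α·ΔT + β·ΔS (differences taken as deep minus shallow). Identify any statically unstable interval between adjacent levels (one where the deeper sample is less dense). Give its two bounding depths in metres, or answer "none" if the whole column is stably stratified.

Evaluate Δρ/ρ₀ = −αΔT + βΔS across each adjacent pair:
  61–176 m: −αΔT+βΔS = −(2.6 × 10⁻⁴)(-3.0)+(8 × 10⁻⁴)(+0.81) = 1.4 × 10⁻³ → stable
  176–201 m: −αΔT+βΔS = −(2.6 × 10⁻⁴)(+0.5)+(8 × 10⁻⁴)(+1.58) = 1.1 × 10⁻³ → stable
  201–212 m: −αΔT+βΔS = −(2.6 × 10⁻⁴)(-6.4)+(8 × 10⁻⁴)(-0.94) = 9.1 × 10⁻⁴ → stable
  212–226 m: −αΔT+βΔS = −(2.6 × 10⁻⁴)(+7.5)+(8 × 10⁻⁴)(+0.74) = -1.4 × 10⁻³ → UNSTABLE
The 212–226 m interval has Δρ < 0: lighter water underlies denser water.

212–226 m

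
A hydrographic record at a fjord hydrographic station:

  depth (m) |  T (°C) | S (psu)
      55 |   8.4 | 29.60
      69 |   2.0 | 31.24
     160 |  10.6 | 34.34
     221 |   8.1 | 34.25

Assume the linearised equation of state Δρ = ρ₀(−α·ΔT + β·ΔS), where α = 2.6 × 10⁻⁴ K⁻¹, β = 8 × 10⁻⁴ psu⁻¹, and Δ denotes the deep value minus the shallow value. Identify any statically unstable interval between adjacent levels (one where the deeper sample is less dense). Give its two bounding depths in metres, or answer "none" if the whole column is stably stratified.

none

Evaluate Δρ/ρ₀ = −αΔT + βΔS across each adjacent pair:
  55–69 m: −αΔT+βΔS = −(2.6 × 10⁻⁴)(-6.4)+(8 × 10⁻⁴)(+1.64) = 3.0 × 10⁻³ → stable
  69–160 m: −αΔT+βΔS = −(2.6 × 10⁻⁴)(+8.6)+(8 × 10⁻⁴)(+3.10) = 2.4 × 10⁻⁴ → stable
  160–221 m: −αΔT+βΔS = −(2.6 × 10⁻⁴)(-2.5)+(8 × 10⁻⁴)(-0.09) = 5.8 × 10⁻⁴ → stable
Every interval has Δρ > 0: the column is stably stratified throughout.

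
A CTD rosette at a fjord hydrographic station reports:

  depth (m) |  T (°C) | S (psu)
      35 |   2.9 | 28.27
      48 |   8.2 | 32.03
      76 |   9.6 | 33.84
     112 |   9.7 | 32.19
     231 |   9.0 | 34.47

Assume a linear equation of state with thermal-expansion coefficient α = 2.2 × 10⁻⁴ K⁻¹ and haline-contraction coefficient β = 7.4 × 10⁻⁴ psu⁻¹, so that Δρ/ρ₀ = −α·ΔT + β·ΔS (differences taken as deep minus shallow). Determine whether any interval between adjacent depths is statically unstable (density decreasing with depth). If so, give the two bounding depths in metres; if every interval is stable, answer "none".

76–112 m

Evaluate Δρ/ρ₀ = −αΔT + βΔS across each adjacent pair:
  35–48 m: −αΔT+βΔS = −(2.2 × 10⁻⁴)(+5.3)+(7.4 × 10⁻⁴)(+3.76) = 1.6 × 10⁻³ → stable
  48–76 m: −αΔT+βΔS = −(2.2 × 10⁻⁴)(+1.4)+(7.4 × 10⁻⁴)(+1.81) = 1.0 × 10⁻³ → stable
  76–112 m: −αΔT+βΔS = −(2.2 × 10⁻⁴)(+0.1)+(7.4 × 10⁻⁴)(-1.65) = -1.2 × 10⁻³ → UNSTABLE
  112–231 m: −αΔT+βΔS = −(2.2 × 10⁻⁴)(-0.7)+(7.4 × 10⁻⁴)(+2.28) = 1.8 × 10⁻³ → stable
The 76–112 m interval has Δρ < 0: lighter water underlies denser water.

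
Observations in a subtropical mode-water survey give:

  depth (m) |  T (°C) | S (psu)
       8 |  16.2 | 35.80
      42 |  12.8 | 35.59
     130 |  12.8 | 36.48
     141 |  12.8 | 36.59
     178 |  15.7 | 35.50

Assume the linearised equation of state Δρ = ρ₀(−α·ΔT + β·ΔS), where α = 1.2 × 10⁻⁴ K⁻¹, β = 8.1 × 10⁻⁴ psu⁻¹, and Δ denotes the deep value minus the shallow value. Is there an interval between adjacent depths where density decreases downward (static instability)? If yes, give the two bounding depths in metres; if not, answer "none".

141–178 m

Evaluate Δρ/ρ₀ = −αΔT + βΔS across each adjacent pair:
  8–42 m: −αΔT+βΔS = −(1.2 × 10⁻⁴)(-3.4)+(8.1 × 10⁻⁴)(-0.21) = 2.4 × 10⁻⁴ → stable
  42–130 m: −αΔT+βΔS = −(1.2 × 10⁻⁴)(+0.0)+(8.1 × 10⁻⁴)(+0.89) = 7.2 × 10⁻⁴ → stable
  130–141 m: −αΔT+βΔS = −(1.2 × 10⁻⁴)(+0.0)+(8.1 × 10⁻⁴)(+0.11) = 8.9 × 10⁻⁵ → stable
  141–178 m: −αΔT+βΔS = −(1.2 × 10⁻⁴)(+2.9)+(8.1 × 10⁻⁴)(-1.09) = -1.2 × 10⁻³ → UNSTABLE
The 141–178 m interval has Δρ < 0: lighter water underlies denser water.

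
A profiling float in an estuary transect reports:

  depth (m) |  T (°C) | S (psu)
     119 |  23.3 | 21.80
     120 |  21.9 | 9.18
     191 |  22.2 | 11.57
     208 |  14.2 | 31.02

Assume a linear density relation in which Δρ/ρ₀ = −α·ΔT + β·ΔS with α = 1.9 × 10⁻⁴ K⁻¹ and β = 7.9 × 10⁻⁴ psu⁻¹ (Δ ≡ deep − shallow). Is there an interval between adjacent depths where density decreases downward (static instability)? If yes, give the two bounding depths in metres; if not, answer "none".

119–120 m

Evaluate Δρ/ρ₀ = −αΔT + βΔS across each adjacent pair:
  119–120 m: −αΔT+βΔS = −(1.9 × 10⁻⁴)(-1.4)+(7.9 × 10⁻⁴)(-12.62) = -9.7 × 10⁻³ → UNSTABLE
  120–191 m: −αΔT+βΔS = −(1.9 × 10⁻⁴)(+0.3)+(7.9 × 10⁻⁴)(+2.39) = 1.8 × 10⁻³ → stable
  191–208 m: −αΔT+βΔS = −(1.9 × 10⁻⁴)(-8.0)+(7.9 × 10⁻⁴)(+19.45) = 0.017 → stable
The 119–120 m interval has Δρ < 0: lighter water underlies denser water.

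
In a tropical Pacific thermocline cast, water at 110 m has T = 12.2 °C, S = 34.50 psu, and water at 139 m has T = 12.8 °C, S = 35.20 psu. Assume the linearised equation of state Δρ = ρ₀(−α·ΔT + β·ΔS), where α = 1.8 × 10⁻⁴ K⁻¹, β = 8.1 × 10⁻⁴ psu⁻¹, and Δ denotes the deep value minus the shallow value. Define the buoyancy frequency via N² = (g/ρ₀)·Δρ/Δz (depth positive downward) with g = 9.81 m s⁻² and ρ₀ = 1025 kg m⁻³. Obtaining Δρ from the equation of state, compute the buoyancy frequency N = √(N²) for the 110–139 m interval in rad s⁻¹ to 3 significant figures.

ΔT = +0.6 K, ΔS = +0.70 psu (deep − shallow).
Δρ/ρ₀ = −αΔT + βΔS = -1.08 × 10⁻⁴ + 5.67 × 10⁻⁴ = 4.59 × 10⁻⁴, so Δρ ≈ 0.4705 kg m⁻³.
N² = (g/ρ₀)·Δρ/Δz = g·(Δρ/ρ₀)/Δz = 9.81 × 4.59 × 10⁻⁴ / 29 = 1.5527 × 10⁻⁴ s⁻².
N = √(1.5527 × 10⁻⁴) = 0.012461 rad s⁻¹ ≈ 0.0125 rad s⁻¹.

0.0125 rad s⁻¹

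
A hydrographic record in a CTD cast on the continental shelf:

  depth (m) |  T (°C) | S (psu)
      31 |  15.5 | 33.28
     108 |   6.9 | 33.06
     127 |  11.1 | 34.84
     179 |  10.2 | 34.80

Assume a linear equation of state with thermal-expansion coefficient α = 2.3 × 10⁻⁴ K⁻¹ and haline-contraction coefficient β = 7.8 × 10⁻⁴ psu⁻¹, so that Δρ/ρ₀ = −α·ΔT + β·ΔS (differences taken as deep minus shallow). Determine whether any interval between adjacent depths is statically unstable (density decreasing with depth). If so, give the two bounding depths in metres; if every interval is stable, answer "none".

Evaluate Δρ/ρ₀ = −αΔT + βΔS across each adjacent pair:
  31–108 m: −αΔT+βΔS = −(2.3 × 10⁻⁴)(-8.6)+(7.8 × 10⁻⁴)(-0.22) = 1.8 × 10⁻³ → stable
  108–127 m: −αΔT+βΔS = −(2.3 × 10⁻⁴)(+4.2)+(7.8 × 10⁻⁴)(+1.78) = 4.2 × 10⁻⁴ → stable
  127–179 m: −αΔT+βΔS = −(2.3 × 10⁻⁴)(-0.9)+(7.8 × 10⁻⁴)(-0.04) = 1.8 × 10⁻⁴ → stable
Every interval has Δρ > 0: the column is stably stratified throughout.

none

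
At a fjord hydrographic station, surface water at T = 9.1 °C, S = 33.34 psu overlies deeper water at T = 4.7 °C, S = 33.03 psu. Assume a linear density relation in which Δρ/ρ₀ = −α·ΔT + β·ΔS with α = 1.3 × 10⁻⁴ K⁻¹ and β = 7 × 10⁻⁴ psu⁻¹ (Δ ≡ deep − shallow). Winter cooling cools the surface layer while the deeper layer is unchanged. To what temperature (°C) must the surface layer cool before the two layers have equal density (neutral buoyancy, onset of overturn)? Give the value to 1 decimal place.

6.4 °C

Neutral buoyancy requires Δρ = 0, i.e. −α(T_deep − T_surf′) + β(S_deep − S_surf) = 0.
T_surf′ = T_deep − (β/α)·ΔS = 4.7 − (7 × 10⁻⁴/1.3 × 10⁻⁴)·(-0.31) = 6.369 °C.
Cooling required: 9.1 − (6.369) = 2.731 °C.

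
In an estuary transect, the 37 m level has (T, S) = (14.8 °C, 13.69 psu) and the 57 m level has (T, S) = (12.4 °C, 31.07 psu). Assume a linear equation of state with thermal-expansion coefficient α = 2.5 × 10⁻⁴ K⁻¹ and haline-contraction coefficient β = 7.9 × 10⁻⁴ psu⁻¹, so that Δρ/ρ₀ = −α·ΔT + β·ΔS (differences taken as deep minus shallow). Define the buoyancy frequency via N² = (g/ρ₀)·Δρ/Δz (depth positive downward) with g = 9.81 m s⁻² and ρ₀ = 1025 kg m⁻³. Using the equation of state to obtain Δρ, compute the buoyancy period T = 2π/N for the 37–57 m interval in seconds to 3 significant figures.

74.9 s

ΔT = -2.4 K, ΔS = +17.38 psu (deep − shallow).
Δρ/ρ₀ = −αΔT + βΔS = 6.00 × 10⁻⁴ + 0.0137302 = 0.0143302, so Δρ ≈ 14.69 kg m⁻³.
N² = (g/ρ₀)·Δρ/Δz = g·(Δρ/ρ₀)/Δz = 9.81 × 0.0143302 / 20 = 7.0290 × 10⁻³ s⁻².
N = √(7.0290 × 10⁻³) = 0.083839 rad s⁻¹ → T = 2π/N = 74.943 s ≈ 74.9 s.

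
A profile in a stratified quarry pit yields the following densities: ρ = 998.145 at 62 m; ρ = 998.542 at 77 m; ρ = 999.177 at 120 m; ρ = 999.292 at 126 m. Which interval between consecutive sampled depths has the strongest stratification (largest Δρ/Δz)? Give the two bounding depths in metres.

62–77 m

Compute the density gradient over each adjacent pair:
  62–77 m: Δρ/Δz = 0.397/15 = 0.026 kg m⁻⁴
  77–120 m: Δρ/Δz = 0.635/43 = 0.015 kg m⁻⁴
  120–126 m: Δρ/Δz = 0.115/6 = 0.019 kg m⁻⁴
The largest gradient is in the 62–77 m interval — the pycnocline.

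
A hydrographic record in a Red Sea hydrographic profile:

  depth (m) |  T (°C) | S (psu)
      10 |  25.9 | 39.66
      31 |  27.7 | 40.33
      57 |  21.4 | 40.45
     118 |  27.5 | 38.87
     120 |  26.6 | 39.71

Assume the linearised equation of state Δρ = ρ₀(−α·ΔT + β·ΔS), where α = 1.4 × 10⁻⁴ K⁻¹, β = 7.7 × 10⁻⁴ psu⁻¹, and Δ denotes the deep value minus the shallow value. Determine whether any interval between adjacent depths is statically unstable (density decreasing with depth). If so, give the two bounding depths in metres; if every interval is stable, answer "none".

57–118 m

Evaluate Δρ/ρ₀ = −αΔT + βΔS across each adjacent pair:
  10–31 m: −αΔT+βΔS = −(1.4 × 10⁻⁴)(+1.8)+(7.7 × 10⁻⁴)(+0.67) = 2.6 × 10⁻⁴ → stable
  31–57 m: −αΔT+βΔS = −(1.4 × 10⁻⁴)(-6.3)+(7.7 × 10⁻⁴)(+0.12) = 9.7 × 10⁻⁴ → stable
  57–118 m: −αΔT+βΔS = −(1.4 × 10⁻⁴)(+6.1)+(7.7 × 10⁻⁴)(-1.58) = -2.1 × 10⁻³ → UNSTABLE
  118–120 m: −αΔT+βΔS = −(1.4 × 10⁻⁴)(-0.9)+(7.7 × 10⁻⁴)(+0.84) = 7.7 × 10⁻⁴ → stable
The 57–118 m interval has Δρ < 0: lighter water underlies denser water.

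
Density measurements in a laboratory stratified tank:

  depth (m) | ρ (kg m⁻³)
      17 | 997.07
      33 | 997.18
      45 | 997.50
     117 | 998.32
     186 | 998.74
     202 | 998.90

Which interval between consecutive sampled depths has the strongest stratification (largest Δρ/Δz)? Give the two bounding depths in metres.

33–45 m

Compute the density gradient over each adjacent pair:
  17–33 m: Δρ/Δz = 0.11/16 = 6.9 × 10⁻³ kg m⁻⁴
  33–45 m: Δρ/Δz = 0.32/12 = 0.027 kg m⁻⁴
  45–117 m: Δρ/Δz = 0.82/72 = 0.011 kg m⁻⁴
  117–186 m: Δρ/Δz = 0.42/69 = 6.1 × 10⁻³ kg m⁻⁴
  186–202 m: Δρ/Δz = 0.16/16 = 0.010 kg m⁻⁴
The largest gradient is in the 33–45 m interval — the pycnocline.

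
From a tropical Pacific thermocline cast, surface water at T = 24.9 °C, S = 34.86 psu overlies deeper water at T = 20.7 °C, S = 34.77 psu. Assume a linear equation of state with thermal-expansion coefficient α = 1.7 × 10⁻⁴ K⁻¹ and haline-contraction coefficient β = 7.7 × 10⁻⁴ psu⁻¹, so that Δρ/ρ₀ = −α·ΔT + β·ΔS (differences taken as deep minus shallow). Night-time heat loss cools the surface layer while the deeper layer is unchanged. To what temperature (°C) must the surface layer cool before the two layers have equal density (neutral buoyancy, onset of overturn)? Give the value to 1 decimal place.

21.1 °C

Neutral buoyancy requires Δρ = 0, i.e. −α(T_deep − T_surf′) + β(S_deep − S_surf) = 0.
T_surf′ = T_deep − (β/α)·ΔS = 20.7 − (7.7 × 10⁻⁴/1.7 × 10⁻⁴)·(-0.09) = 21.108 °C.
Cooling required: 24.9 − (21.108) = 3.792 °C.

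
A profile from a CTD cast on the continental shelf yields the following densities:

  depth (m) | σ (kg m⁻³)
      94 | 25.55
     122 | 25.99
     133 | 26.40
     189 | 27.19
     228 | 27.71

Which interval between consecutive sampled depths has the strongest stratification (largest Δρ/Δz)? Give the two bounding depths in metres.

122–133 m

Compute the density gradient over each adjacent pair:
  94–122 m: Δρ/Δz = 0.44/28 = 0.016 kg m⁻⁴
  122–133 m: Δρ/Δz = 0.41/11 = 0.037 kg m⁻⁴
  133–189 m: Δρ/Δz = 0.79/56 = 0.014 kg m⁻⁴
  189–228 m: Δρ/Δz = 0.52/39 = 0.013 kg m⁻⁴
The largest gradient is in the 122–133 m interval — the pycnocline.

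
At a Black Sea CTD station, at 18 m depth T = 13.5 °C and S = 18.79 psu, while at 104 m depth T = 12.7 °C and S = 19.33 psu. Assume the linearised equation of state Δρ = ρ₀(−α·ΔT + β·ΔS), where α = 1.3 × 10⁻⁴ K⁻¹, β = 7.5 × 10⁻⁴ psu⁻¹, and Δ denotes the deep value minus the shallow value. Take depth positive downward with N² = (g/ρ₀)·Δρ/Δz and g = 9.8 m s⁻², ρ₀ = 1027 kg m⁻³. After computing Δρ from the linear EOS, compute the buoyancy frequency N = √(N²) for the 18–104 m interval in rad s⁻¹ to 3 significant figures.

7.62 × 10⁻³ rad s⁻¹

ΔT = -0.8 K, ΔS = +0.54 psu (deep − shallow).
Δρ/ρ₀ = −αΔT + βΔS = 1.04 × 10⁻⁴ + 4.05 × 10⁻⁴ = 5.09 × 10⁻⁴, so Δρ ≈ 0.5227 kg m⁻³.
N² = (g/ρ₀)·Δρ/Δz = g·(Δρ/ρ₀)/Δz = 9.8 × 5.09 × 10⁻⁴ / 86 = 5.8002 × 10⁻⁵ s⁻².
N = √(5.8002 × 10⁻⁵) = 7.6159 × 10⁻³ rad s⁻¹ ≈ 7.62 × 10⁻³ rad s⁻¹.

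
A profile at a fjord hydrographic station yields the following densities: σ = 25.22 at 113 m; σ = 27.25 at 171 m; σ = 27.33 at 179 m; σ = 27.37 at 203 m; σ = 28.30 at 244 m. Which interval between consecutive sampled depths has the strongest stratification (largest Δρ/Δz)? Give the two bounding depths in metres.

Compute the density gradient over each adjacent pair:
  113–171 m: Δρ/Δz = 2.03/58 = 0.035 kg m⁻⁴
  171–179 m: Δρ/Δz = 0.08/8 = 0.010 kg m⁻⁴
  179–203 m: Δρ/Δz = 0.04/24 = 1.7 × 10⁻³ kg m⁻⁴
  203–244 m: Δρ/Δz = 0.93/41 = 0.023 kg m⁻⁴
The largest gradient is in the 113–171 m interval — the pycnocline.

113–171 m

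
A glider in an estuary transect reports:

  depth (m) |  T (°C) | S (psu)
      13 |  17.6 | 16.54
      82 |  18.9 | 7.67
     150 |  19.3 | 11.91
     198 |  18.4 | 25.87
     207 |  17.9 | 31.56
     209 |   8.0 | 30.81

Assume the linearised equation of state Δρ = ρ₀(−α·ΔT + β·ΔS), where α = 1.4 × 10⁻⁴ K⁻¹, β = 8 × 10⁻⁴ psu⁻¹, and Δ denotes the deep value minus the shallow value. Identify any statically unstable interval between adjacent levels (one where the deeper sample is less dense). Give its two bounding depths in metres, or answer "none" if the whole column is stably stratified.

13–82 m

Evaluate Δρ/ρ₀ = −αΔT + βΔS across each adjacent pair:
  13–82 m: −αΔT+βΔS = −(1.4 × 10⁻⁴)(+1.3)+(8 × 10⁻⁴)(-8.87) = -7.3 × 10⁻³ → UNSTABLE
  82–150 m: −αΔT+βΔS = −(1.4 × 10⁻⁴)(+0.4)+(8 × 10⁻⁴)(+4.24) = 3.3 × 10⁻³ → stable
  150–198 m: −αΔT+βΔS = −(1.4 × 10⁻⁴)(-0.9)+(8 × 10⁻⁴)(+13.96) = 0.011 → stable
  198–207 m: −αΔT+βΔS = −(1.4 × 10⁻⁴)(-0.5)+(8 × 10⁻⁴)(+5.69) = 4.6 × 10⁻³ → stable
  207–209 m: −αΔT+βΔS = −(1.4 × 10⁻⁴)(-9.9)+(8 × 10⁻⁴)(-0.75) = 7.9 × 10⁻⁴ → stable
The 13–82 m interval has Δρ < 0: lighter water underlies denser water.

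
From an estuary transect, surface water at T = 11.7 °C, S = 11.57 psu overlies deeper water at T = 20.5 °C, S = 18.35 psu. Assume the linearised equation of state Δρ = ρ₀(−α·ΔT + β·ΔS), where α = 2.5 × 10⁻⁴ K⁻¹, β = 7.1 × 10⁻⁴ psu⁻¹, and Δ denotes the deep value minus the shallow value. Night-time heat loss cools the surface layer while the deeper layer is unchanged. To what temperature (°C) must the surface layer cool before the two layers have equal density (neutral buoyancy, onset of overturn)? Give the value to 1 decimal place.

1.2 °C

Neutral buoyancy requires Δρ = 0, i.e. −α(T_deep − T_surf′) + β(S_deep − S_surf) = 0.
T_surf′ = T_deep − (β/α)·ΔS = 20.5 − (7.1 × 10⁻⁴/2.5 × 10⁻⁴)·(+6.78) = 1.245 °C.
Cooling required: 11.7 − (1.245) = 10.455 °C.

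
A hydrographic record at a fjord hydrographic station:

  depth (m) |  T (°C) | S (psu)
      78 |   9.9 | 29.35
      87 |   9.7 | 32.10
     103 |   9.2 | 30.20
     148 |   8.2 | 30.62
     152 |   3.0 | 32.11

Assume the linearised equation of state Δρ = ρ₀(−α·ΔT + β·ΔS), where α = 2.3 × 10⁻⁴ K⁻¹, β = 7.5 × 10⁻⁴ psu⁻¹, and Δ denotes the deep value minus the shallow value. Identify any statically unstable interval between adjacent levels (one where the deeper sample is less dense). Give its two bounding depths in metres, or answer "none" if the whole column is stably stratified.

87–103 m

Evaluate Δρ/ρ₀ = −αΔT + βΔS across each adjacent pair:
  78–87 m: −αΔT+βΔS = −(2.3 × 10⁻⁴)(-0.2)+(7.5 × 10⁻⁴)(+2.75) = 2.1 × 10⁻³ → stable
  87–103 m: −αΔT+βΔS = −(2.3 × 10⁻⁴)(-0.5)+(7.5 × 10⁻⁴)(-1.90) = -1.3 × 10⁻³ → UNSTABLE
  103–148 m: −αΔT+βΔS = −(2.3 × 10⁻⁴)(-1.0)+(7.5 × 10⁻⁴)(+0.42) = 5.5 × 10⁻⁴ → stable
  148–152 m: −αΔT+βΔS = −(2.3 × 10⁻⁴)(-5.2)+(7.5 × 10⁻⁴)(+1.49) = 2.3 × 10⁻³ → stable
The 87–103 m interval has Δρ < 0: lighter water underlies denser water.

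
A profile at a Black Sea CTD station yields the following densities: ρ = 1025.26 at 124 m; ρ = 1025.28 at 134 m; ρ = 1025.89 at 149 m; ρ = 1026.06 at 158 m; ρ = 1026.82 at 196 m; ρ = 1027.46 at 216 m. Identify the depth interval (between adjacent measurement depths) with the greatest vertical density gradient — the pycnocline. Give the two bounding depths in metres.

Compute the density gradient over each adjacent pair:
  124–134 m: Δρ/Δz = 0.02/10 = 2.0 × 10⁻³ kg m⁻⁴
  134–149 m: Δρ/Δz = 0.61/15 = 0.041 kg m⁻⁴
  149–158 m: Δρ/Δz = 0.17/9 = 0.019 kg m⁻⁴
  158–196 m: Δρ/Δz = 0.76/38 = 0.020 kg m⁻⁴
  196–216 m: Δρ/Δz = 0.64/20 = 0.032 kg m⁻⁴
The largest gradient is in the 134–149 m interval — the pycnocline.

134–149 m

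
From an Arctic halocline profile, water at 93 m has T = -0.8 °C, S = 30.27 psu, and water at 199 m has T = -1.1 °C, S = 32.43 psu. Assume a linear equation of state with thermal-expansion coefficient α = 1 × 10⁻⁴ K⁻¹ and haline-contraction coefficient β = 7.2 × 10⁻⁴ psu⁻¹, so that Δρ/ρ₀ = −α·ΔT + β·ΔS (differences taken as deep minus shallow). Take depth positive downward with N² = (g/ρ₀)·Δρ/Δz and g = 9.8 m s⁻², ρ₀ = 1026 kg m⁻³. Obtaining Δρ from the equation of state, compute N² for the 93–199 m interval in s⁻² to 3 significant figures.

ΔT = -0.3 K, ΔS = +2.16 psu (deep − shallow).
Δρ/ρ₀ = −αΔT + βΔS = 3.00 × 10⁻⁵ + 1.5552 × 10⁻³ = 1.5852 × 10⁻³, so Δρ ≈ 1.626 kg m⁻³.
N² = (g/ρ₀)·Δρ/Δz = g·(Δρ/ρ₀)/Δz = 9.8 × 1.5852 × 10⁻³ / 106 = 1.4656 × 10⁻⁴ s⁻² ≈ 1.47 × 10⁻⁴ s⁻².

1.47 × 10⁻⁴ s⁻²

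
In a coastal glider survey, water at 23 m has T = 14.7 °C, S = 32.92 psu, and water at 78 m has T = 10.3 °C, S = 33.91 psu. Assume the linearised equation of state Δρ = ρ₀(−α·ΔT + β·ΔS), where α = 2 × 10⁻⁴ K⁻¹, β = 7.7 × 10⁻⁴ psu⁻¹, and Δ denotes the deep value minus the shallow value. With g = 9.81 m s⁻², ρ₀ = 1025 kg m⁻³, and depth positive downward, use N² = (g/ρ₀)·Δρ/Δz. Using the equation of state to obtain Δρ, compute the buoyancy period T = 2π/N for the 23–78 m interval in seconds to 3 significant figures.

367 s

ΔT = -4.4 K, ΔS = +0.99 psu (deep − shallow).
Δρ/ρ₀ = −αΔT + βΔS = 8.80 × 10⁻⁴ + 7.623 × 10⁻⁴ = 1.6423 × 10⁻³, so Δρ ≈ 1.683 kg m⁻³.
N² = (g/ρ₀)·Δρ/Δz = g·(Δρ/ρ₀)/Δz = 9.81 × 1.6423 × 10⁻³ / 55 = 2.9293 × 10⁻⁴ s⁻².
N = √(2.9293 × 10⁻⁴) = 0.017115 rad s⁻¹ → T = 2π/N = 367.12 s ≈ 367 s.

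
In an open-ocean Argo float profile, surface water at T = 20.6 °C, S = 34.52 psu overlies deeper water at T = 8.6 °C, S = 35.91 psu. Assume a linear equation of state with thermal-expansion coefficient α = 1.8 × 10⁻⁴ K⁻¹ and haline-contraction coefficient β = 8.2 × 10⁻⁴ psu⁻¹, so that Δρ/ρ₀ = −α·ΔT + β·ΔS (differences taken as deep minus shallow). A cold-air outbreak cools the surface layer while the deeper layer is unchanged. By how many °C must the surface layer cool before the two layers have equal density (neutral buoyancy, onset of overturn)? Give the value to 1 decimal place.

Neutral buoyancy requires Δρ = 0, i.e. −α(T_deep − T_surf′) + β(S_deep − S_surf) = 0.
T_surf′ = T_deep − (β/α)·ΔS = 8.6 − (8.2 × 10⁻⁴/1.8 × 10⁻⁴)·(+1.39) = 2.268 °C.
Cooling required: 20.6 − (2.268) = 18.332 °C.

18.3 °C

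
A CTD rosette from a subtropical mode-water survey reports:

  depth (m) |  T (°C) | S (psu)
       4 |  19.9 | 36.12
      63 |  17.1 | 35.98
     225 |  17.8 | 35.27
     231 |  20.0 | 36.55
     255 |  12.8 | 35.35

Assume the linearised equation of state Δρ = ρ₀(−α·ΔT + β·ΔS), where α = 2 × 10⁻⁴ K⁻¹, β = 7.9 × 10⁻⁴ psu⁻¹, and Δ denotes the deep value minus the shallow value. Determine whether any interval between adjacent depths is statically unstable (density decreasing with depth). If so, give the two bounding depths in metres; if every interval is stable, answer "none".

63–225 m

Evaluate Δρ/ρ₀ = −αΔT + βΔS across each adjacent pair:
  4–63 m: −αΔT+βΔS = −(2 × 10⁻⁴)(-2.8)+(7.9 × 10⁻⁴)(-0.14) = 4.5 × 10⁻⁴ → stable
  63–225 m: −αΔT+βΔS = −(2 × 10⁻⁴)(+0.7)+(7.9 × 10⁻⁴)(-0.71) = -7.0 × 10⁻⁴ → UNSTABLE
  225–231 m: −αΔT+βΔS = −(2 × 10⁻⁴)(+2.2)+(7.9 × 10⁻⁴)(+1.28) = 5.7 × 10⁻⁴ → stable
  231–255 m: −αΔT+βΔS = −(2 × 10⁻⁴)(-7.2)+(7.9 × 10⁻⁴)(-1.20) = 4.9 × 10⁻⁴ → stable
The 63–225 m interval has Δρ < 0: lighter water underlies denser water.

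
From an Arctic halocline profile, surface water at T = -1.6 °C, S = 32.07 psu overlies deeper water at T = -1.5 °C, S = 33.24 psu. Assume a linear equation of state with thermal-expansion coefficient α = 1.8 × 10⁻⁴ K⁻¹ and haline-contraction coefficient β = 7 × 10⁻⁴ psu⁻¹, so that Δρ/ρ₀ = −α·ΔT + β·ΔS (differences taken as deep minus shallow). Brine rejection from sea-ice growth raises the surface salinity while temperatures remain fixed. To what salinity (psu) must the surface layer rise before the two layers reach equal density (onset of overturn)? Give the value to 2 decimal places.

Neutral buoyancy requires −α(T_deep − T_surf) + β(S_deep − S_surf′) = 0.
S_surf′ = S_deep − (α/β)·ΔT = 33.24 − (1.8 × 10⁻⁴/7 × 10⁻⁴)·(+0.1) = 33.2143 psu.
Increase required: 33.2143 − 32.07 = 1.1443 psu.

33.21 psu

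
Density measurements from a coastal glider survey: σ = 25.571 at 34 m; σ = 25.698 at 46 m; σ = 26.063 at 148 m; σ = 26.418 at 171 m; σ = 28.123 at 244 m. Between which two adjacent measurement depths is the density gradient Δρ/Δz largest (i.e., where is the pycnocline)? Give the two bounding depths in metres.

Compute the density gradient over each adjacent pair:
  34–46 m: Δρ/Δz = 0.127/12 = 0.011 kg m⁻⁴
  46–148 m: Δρ/Δz = 0.365/102 = 3.6 × 10⁻³ kg m⁻⁴
  148–171 m: Δρ/Δz = 0.355/23 = 0.015 kg m⁻⁴
  171–244 m: Δρ/Δz = 1.705/73 = 0.023 kg m⁻⁴
The largest gradient is in the 171–244 m interval — the pycnocline.

171–244 m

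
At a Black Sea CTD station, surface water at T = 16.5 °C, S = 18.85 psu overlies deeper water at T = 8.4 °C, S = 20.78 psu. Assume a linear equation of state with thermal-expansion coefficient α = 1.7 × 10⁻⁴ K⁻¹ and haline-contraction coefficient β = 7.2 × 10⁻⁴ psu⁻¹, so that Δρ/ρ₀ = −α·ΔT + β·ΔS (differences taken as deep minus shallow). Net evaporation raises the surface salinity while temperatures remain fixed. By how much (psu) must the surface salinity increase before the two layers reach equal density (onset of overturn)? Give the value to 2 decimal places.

3.84 psu

Neutral buoyancy requires −α(T_deep − T_surf) + β(S_deep − S_surf′) = 0.
S_surf′ = S_deep − (α/β)·ΔT = 20.78 − (1.7 × 10⁻⁴/7.2 × 10⁻⁴)·(-8.1) = 22.6925 psu.
Increase required: 22.6925 − 18.85 = 3.8425 psu.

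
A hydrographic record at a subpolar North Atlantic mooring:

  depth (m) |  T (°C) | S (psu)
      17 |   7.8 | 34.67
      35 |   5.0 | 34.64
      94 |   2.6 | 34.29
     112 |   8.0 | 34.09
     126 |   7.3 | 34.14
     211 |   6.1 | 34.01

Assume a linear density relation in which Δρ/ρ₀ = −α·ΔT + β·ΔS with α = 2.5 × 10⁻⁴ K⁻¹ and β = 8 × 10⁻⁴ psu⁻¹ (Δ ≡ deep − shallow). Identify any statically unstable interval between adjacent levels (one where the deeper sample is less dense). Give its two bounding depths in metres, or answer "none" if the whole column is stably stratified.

Evaluate Δρ/ρ₀ = −αΔT + βΔS across each adjacent pair:
  17–35 m: −αΔT+βΔS = −(2.5 × 10⁻⁴)(-2.8)+(8 × 10⁻⁴)(-0.03) = 6.8 × 10⁻⁴ → stable
  35–94 m: −αΔT+βΔS = −(2.5 × 10⁻⁴)(-2.4)+(8 × 10⁻⁴)(-0.35) = 3.2 × 10⁻⁴ → stable
  94–112 m: −αΔT+βΔS = −(2.5 × 10⁻⁴)(+5.4)+(8 × 10⁻⁴)(-0.20) = -1.5 × 10⁻³ → UNSTABLE
  112–126 m: −αΔT+βΔS = −(2.5 × 10⁻⁴)(-0.7)+(8 × 10⁻⁴)(+0.05) = 2.1 × 10⁻⁴ → stable
  126–211 m: −αΔT+βΔS = −(2.5 × 10⁻⁴)(-1.2)+(8 × 10⁻⁴)(-0.13) = 2.0 × 10⁻⁴ → stable
The 94–112 m interval has Δρ < 0: lighter water underlies denser water.

94–112 m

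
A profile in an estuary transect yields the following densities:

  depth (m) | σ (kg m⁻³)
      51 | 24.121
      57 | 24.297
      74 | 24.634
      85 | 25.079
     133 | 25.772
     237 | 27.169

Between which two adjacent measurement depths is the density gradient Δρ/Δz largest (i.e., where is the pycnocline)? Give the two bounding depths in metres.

Compute the density gradient over each adjacent pair:
  51–57 m: Δρ/Δz = 0.176/6 = 0.029 kg m⁻⁴
  57–74 m: Δρ/Δz = 0.337/17 = 0.020 kg m⁻⁴
  74–85 m: Δρ/Δz = 0.445/11 = 0.040 kg m⁻⁴
  85–133 m: Δρ/Δz = 0.693/48 = 0.014 kg m⁻⁴
  133–237 m: Δρ/Δz = 1.397/104 = 0.013 kg m⁻⁴
The largest gradient is in the 74–85 m interval — the pycnocline.

74–85 m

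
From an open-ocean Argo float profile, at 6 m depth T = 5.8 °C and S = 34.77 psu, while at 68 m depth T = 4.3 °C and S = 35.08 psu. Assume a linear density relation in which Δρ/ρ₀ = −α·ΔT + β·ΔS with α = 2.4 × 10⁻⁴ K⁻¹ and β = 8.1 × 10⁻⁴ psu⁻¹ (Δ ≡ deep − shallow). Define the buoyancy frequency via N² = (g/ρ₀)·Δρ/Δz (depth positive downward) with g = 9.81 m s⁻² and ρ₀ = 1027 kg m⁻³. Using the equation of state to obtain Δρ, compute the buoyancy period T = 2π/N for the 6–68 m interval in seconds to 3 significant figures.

ΔT = -1.5 K, ΔS = +0.31 psu (deep − shallow).
Δρ/ρ₀ = −αΔT + βΔS = 3.60 × 10⁻⁴ + 2.511 × 10⁻⁴ = 6.111 × 10⁻⁴, so Δρ ≈ 0.6276 kg m⁻³.
N² = (g/ρ₀)·Δρ/Δz = g·(Δρ/ρ₀)/Δz = 9.81 × 6.111 × 10⁻⁴ / 62 = 9.6692 × 10⁻⁵ s⁻².
N = √(9.6692 × 10⁻⁵) = 9.8332 × 10⁻³ rad s⁻¹ → T = 2π/N = 638.98 s ≈ 639 s.

639 s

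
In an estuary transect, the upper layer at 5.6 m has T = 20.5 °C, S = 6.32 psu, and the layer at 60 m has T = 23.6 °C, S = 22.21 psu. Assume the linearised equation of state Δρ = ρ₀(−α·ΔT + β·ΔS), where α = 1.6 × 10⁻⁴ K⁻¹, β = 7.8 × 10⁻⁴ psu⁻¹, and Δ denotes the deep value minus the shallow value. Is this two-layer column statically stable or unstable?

ΔT = 23.6 − 20.5 = +3.1 K and ΔS = 22.21 − 6.32 = +15.89 psu (deep − shallow).
−αΔT = -4.96 × 10⁻⁴; βΔS = 0.0123942; sum Δρ/ρ₀ = 0.0118982.
Δρ/ρ₀ > 0, so Δρ > 0: deeper water is denser → statically stable.

stable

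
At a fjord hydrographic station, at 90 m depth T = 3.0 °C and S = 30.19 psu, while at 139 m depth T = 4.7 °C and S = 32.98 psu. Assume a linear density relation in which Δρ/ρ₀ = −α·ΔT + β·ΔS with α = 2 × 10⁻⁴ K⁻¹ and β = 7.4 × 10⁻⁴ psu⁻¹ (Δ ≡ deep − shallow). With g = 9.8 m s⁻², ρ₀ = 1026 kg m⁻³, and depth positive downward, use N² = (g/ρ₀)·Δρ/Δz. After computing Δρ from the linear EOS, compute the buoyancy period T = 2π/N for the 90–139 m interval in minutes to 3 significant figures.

ΔT = +1.7 K, ΔS = +2.79 psu (deep − shallow).
Δρ/ρ₀ = −αΔT + βΔS = -3.40 × 10⁻⁴ + 2.0646 × 10⁻³ = 1.7246 × 10⁻³, so Δρ ≈ 1.769 kg m⁻³.
N² = (g/ρ₀)·Δρ/Δz = g·(Δρ/ρ₀)/Δz = 9.8 × 1.7246 × 10⁻³ / 49 = 3.4492 × 10⁻⁴ s⁻².
N = √(3.4492 × 10⁻⁴) = 0.018572 rad s⁻¹ → T = 2π/N = 338.31 s = 5.6385 min ≈ 5.64 min.

5.64 min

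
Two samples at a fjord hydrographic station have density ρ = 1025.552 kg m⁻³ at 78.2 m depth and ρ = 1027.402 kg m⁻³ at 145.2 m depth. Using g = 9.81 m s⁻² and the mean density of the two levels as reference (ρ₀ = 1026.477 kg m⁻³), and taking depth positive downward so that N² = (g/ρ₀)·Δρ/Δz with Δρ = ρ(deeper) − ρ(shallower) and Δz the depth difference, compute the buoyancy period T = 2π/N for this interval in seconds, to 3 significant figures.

Δρ = 1027.402 − 1025.552 = 1.850 kg m⁻³ over Δz = 145.2 − 78.2 = 67 m.
N² = (9.81/1026.477) × (1.850/67) = 2.6389 × 10⁻⁴ s⁻².
N = √(2.6389 × 10⁻⁴) = 0.016245 rad s⁻¹, so T = 2π/N = 386.78 s ≈ 387 s.

387 s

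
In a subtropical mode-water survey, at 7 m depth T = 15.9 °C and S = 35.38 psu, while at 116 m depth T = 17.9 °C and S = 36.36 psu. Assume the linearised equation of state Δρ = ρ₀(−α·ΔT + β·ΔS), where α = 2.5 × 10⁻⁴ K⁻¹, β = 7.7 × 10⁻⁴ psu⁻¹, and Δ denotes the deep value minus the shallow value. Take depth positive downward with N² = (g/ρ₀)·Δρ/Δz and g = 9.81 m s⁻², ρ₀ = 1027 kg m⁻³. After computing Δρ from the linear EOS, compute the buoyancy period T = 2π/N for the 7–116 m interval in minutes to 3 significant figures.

21.9 min

ΔT = +2.0 K, ΔS = +0.98 psu (deep − shallow).
Δρ/ρ₀ = −αΔT + βΔS = -5.00 × 10⁻⁴ + 7.546 × 10⁻⁴ = 2.546 × 10⁻⁴, so Δρ ≈ 0.2615 kg m⁻³.
N² = (g/ρ₀)·Δρ/Δz = g·(Δρ/ρ₀)/Δz = 9.81 × 2.546 × 10⁻⁴ / 109 = 2.2914 × 10⁻⁵ s⁻².
N = √(2.2914 × 10⁻⁵) = 4.7869 × 10⁻³ rad s⁻¹ → T = 2π/N = 1.3126 × 10³ s = 21.877 min ≈ 21.9 min.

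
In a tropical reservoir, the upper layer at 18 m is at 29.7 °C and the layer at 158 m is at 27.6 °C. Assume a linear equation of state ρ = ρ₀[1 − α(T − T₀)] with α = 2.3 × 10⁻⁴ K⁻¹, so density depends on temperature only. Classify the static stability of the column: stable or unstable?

stable

ΔT = 27.6 − 29.7 = -2.1 K, so Δρ/ρ₀ = −αΔT = 4.83 × 10⁻⁴.
Δρ/ρ₀ > 0, so Δρ > 0: deeper water is denser → statically stable.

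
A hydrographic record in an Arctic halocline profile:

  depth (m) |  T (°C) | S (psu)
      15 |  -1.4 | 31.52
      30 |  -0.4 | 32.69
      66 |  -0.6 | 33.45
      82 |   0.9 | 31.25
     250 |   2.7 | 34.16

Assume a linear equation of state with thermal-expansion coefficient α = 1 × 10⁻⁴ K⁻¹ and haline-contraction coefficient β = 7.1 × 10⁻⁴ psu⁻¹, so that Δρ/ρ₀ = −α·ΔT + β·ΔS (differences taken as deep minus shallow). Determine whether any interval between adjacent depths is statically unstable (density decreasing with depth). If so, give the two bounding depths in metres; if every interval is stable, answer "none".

Evaluate Δρ/ρ₀ = −αΔT + βΔS across each adjacent pair:
  15–30 m: −αΔT+βΔS = −(1 × 10⁻⁴)(+1.0)+(7.1 × 10⁻⁴)(+1.17) = 7.3 × 10⁻⁴ → stable
  30–66 m: −αΔT+βΔS = −(1 × 10⁻⁴)(-0.2)+(7.1 × 10⁻⁴)(+0.76) = 5.6 × 10⁻⁴ → stable
  66–82 m: −αΔT+βΔS = −(1 × 10⁻⁴)(+1.5)+(7.1 × 10⁻⁴)(-2.20) = -1.7 × 10⁻³ → UNSTABLE
  82–250 m: −αΔT+βΔS = −(1 × 10⁻⁴)(+1.8)+(7.1 × 10⁻⁴)(+2.91) = 1.9 × 10⁻³ → stable
The 66–82 m interval has Δρ < 0: lighter water underlies denser water.

66–82 m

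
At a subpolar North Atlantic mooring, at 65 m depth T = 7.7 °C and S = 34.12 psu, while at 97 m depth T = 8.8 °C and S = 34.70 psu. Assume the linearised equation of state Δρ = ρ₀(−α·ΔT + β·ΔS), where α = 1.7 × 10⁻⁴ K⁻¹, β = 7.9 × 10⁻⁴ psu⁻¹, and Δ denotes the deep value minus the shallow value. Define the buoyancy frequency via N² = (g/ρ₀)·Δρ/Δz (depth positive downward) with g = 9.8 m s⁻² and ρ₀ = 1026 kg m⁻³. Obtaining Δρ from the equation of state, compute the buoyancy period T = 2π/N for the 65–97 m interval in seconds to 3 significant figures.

689 s

ΔT = +1.1 K, ΔS = +0.58 psu (deep − shallow).
Δρ/ρ₀ = −αΔT + βΔS = -1.87 × 10⁻⁴ + 4.582 × 10⁻⁴ = 2.712 × 10⁻⁴, so Δρ ≈ 0.2783 kg m⁻³.
N² = (g/ρ₀)·Δρ/Δz = g·(Δρ/ρ₀)/Δz = 9.8 × 2.712 × 10⁻⁴ / 32 = 8.3055 × 10⁻⁵ s⁻².
N = √(8.3055 × 10⁻⁵) = 9.1135 × 10⁻³ rad s⁻¹ → T = 2π/N = 689.44 s ≈ 689 s.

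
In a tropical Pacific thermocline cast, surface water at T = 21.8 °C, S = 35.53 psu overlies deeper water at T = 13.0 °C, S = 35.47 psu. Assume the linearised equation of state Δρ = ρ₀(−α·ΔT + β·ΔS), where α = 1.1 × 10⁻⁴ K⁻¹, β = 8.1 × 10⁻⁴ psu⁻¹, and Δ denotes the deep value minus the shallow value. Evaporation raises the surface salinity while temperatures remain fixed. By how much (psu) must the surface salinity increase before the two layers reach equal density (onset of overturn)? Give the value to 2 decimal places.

1.14 psu

Neutral buoyancy requires −α(T_deep − T_surf) + β(S_deep − S_surf′) = 0.
S_surf′ = S_deep − (α/β)·ΔT = 35.47 − (1.1 × 10⁻⁴/8.1 × 10⁻⁴)·(-8.8) = 36.6651 psu.
Increase required: 36.6651 − 35.53 = 1.1351 psu.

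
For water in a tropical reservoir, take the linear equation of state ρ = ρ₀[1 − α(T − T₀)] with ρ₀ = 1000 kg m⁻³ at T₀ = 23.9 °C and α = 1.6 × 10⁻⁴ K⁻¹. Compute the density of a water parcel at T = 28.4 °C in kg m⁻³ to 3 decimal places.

999.280 kg m⁻³

T − T₀ = +4.5 K.
Bracket = 1 − α·(+4.5) = 1 + (-7.20 × 10⁻⁴) = 0.9992800.
ρ = 1000 × 0.9992800 = 999.280 kg m⁻³.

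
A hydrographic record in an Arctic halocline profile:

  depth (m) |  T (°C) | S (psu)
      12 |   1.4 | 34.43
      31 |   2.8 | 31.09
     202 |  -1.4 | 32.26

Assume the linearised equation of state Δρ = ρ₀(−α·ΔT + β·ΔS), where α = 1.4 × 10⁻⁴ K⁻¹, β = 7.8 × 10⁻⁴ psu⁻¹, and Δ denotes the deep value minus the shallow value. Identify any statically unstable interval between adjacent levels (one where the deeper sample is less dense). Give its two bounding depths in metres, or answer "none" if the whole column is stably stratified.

Evaluate Δρ/ρ₀ = −αΔT + βΔS across each adjacent pair:
  12–31 m: −αΔT+βΔS = −(1.4 × 10⁻⁴)(+1.4)+(7.8 × 10⁻⁴)(-3.34) = -2.8 × 10⁻³ → UNSTABLE
  31–202 m: −αΔT+βΔS = −(1.4 × 10⁻⁴)(-4.2)+(7.8 × 10⁻⁴)(+1.17) = 1.5 × 10⁻³ → stable
The 12–31 m interval has Δρ < 0: lighter water underlies denser water.

12–31 m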